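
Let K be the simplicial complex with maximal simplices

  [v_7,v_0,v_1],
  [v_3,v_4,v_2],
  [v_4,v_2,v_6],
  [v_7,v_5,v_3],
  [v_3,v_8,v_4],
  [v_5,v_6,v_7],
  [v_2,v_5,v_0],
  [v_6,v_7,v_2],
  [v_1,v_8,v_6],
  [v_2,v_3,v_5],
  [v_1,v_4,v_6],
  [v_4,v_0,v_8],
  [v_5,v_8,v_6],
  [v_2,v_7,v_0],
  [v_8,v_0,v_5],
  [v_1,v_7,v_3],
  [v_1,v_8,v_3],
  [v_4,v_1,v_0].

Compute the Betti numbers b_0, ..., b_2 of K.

We work with the vertex ordering v_0 < v_1 < v_2 < v_3 < v_4 < v_5 < v_6 < v_7 < v_8. The simplices of K, each written with vertices in increasing order, are:

  0-simplices (9): [v_0], [v_1], [v_2], [v_3], [v_4], [v_5], [v_6], [v_7], [v_8]
  1-simplices (27): (27 of them)
  2-simplices (18): (18 of them)

so the chain groups are C_0 ≅ Z^9, C_1 ≅ Z^27, C_2 ≅ Z^18.

∂_1: C_1 → C_0 maps an edge to its endpoints' difference, ∂[p,q] = q − p.
This gives a 9×27 integer matrix of rank 8; reducing to Smith normal form yields diagonal entries (1,1,1,1,1,1,1,1).

The boundary map ∂_2: C_2 → C_1 sends each 2-simplex [p,q,r] to [q,r] − [p,r] + [p,q]. For instance
  ∂[v_2,v_6,v_7] = [v_6,v_7] − [v_2,v_7] + [v_2,v_6],
  ∂[v_1,v_4,v_6] = [v_4,v_6] − [v_1,v_6] + [v_1,v_4].
The resulting 27×18 matrix has rank 18, and its Smith normal form has invariant factors (1,1,1,1,1,1,1,1,1,1,1,1,1,1,1,1,1,2).

Reading off H_k = ker ∂_k / im ∂_{k+1}:

  H_0: rank C_0 − rank ∂_1 = 9 − 8 = 1, and the invariant factors of ∂_1 are all 1, so H_0 ≅ Z.
  H_1: rank ker ∂_1 − rank ∂_2 = (27 − 8) − 18 = 1, and ∂_2 has invariant factor 2 > 1, so H_1 ≅ Z ⊕ Z/2Z.
  H_2: rank ker ∂_2 − rank ∂_3 = (18 − 18) − 0 = 0, and there is no ∂_3, so H_2 ≅ 0.

Hence the Betti numbers are b_0 = 1, b_1 = 1, b_2 = 0.

b_0 = 1, b_1 = 1, b_2 = 0.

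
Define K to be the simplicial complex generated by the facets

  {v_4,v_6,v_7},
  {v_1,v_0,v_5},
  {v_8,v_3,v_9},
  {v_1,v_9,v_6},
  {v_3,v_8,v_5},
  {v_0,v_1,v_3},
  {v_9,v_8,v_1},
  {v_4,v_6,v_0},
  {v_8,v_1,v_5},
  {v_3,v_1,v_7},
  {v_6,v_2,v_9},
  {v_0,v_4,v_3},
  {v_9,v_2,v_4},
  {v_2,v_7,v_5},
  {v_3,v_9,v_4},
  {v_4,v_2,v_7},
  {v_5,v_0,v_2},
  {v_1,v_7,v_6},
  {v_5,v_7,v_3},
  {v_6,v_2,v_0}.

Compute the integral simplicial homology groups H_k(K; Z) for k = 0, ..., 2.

H_0 ≅ Z,  H_1 ≅ Z ⊕ Z_2,  H_2 = 0.

K has 10 vertices, 30 edges, 20 triangles.
rank ∂_0 = 0, rank ∂_1 = 9 ⇒ b_0 = 10 − 0 − 9 = 1; all invariant factors of ∂_1 are 1 so no torsion. So H_0 ≅ Z.
rank ∂_1 = 9, rank ∂_2 = 20 ⇒ b_1 = 30 − 9 − 20 = 1; ∂_2 has invariant factor(s) [2] giving torsion. So H_1 ≅ Z ⊕ Z_2.
rank ∂_2 = 20, rank ∂_3 = 0 ⇒ b_2 = 20 − 20 − 0 = 0. So H_2 ≅ 0.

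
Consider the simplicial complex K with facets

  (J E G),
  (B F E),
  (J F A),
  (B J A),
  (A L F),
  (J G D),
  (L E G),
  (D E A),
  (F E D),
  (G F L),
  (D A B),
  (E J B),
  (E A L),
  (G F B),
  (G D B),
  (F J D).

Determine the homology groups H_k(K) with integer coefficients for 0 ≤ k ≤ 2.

H_0 = Z,  H_1 = Z^2,  H_2 = Z.

K has 8 vertices, 24 edges, 16 triangles.
rank ∂_0 = 0, rank ∂_1 = 7 ⇒ b_0 = 8 − 0 − 7 = 1; all invariant factors of ∂_1 are 1 so no torsion. So H_0 = Z.
rank ∂_1 = 7, rank ∂_2 = 15 ⇒ b_1 = 24 − 7 − 15 = 2; all invariant factors of ∂_2 are 1 so no torsion. So H_1 = Z^2.
rank ∂_2 = 15, rank ∂_3 = 0 ⇒ b_2 = 16 − 15 − 0 = 1. So H_2 = Z.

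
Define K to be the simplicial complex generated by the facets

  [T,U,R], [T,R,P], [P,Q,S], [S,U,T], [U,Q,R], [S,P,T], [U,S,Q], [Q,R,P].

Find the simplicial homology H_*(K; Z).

We work with the vertex ordering P < Q < R < S < T < U. The simplices of K, each written with vertices in increasing order, are:

  0-simplices (6): P, Q, R, S, T, U
  1-simplices (12): PQ, PR, PS, PT, QR, QS, QU, RT, RU, ST, SU, TU
  2-simplices (8): PQR, PQS, PRT, PST, QRU, QSU, RTU, STU

giving chain groups C_0 ≅ Z^6, C_1 ≅ Z^12, C_2 ≅ Z^8.

Boundary ∂_1: C_1 → C_0 sends each edge [p,q] (with p < q) to q − p.
This gives a 6×12 integer matrix of rank 5; reducing to Smith normal form yields diagonal entries (1,1,1,1,1).

Boundary ∂_2: C_2 → C_1 sends each 2-simplex [p,q,r] to [q,r] − [p,r] + [p,q]. For instance
  ∂RTU = TU − RU + RT,
  ∂QSU = SU − QU + QS.
The 12×8 boundary matrix has rank 7 and Smith normal form diag(1,1,1,1,1,1,1).

Reading off H_k = ker ∂_k / im ∂_{k+1}:

  H_0: rank C_0 − rank ∂_1 = 6 − 5 = 1, and the invariant factors of ∂_1 are all 1, so H_0 = Z.
  H_1: rank ker ∂_1 − rank ∂_2 = (12 − 5) − 7 = 0, and the invariant factors of ∂_2 are all 1, so H_1 = 0.
  H_2: rank ker ∂_2 − rank ∂_3 = (8 − 7) − 0 = 1, and there is no ∂_3, so H_2 = Z.

H_0 = Z,  H_1 = 0,  H_2 = Z.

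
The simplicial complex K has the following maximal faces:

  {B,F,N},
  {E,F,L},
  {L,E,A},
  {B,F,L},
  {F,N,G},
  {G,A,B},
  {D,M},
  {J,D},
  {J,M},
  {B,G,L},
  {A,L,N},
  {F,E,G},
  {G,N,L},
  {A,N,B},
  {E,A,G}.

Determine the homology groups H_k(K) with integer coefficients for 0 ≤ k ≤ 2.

H_0 = Z^2,  H_1 = Z ⊕ Z/2,  H_2 = 0.

Take the total order A < B < D < E < F < G < J < L < M < N on the vertex set. Then K (dimension 2) consists of the simplices:

  0-simplices (10): A, B, D, E, F, G, J, L, M, N
  1-simplices (21): AB, AE, AG, AL, AN, BF, BG, BL, BN, DJ, DM, EF, EG, EL, FG, FL, FN, GL, GN, JM, LN
  2-simplices (12): ABG, ABN, AEG, AEL, ALN, BFL, BFN, BGL, EFG, EFL, FGN, GLN

so the chain groups are C_0 ≅ Z^10, C_1 ≅ Z^21, C_2 ≅ Z^12.

∂_1: C_1 → C_0 sends each edge [p,q] (with p < q) to q − p.
The 10×21 boundary matrix has rank 8 and Smith normal form diag(1,1,1,1,1,1,1,1).

∂_2: C_2 → C_1 sends each 2-simplex [p,q,r] to [q,r] − [p,r] + [p,q]. For instance
  ∂AEG = EG − AG + AE,
  ∂BGL = GL − BL + BG.
As a 21×12 matrix over Z this has rank 12, with invariant factors (1,1,1,1,1,1,1,1,1,1,1,2).

Computing H_k = (kernel of ∂_k) / (image of ∂_{k+1}):

  H_0: rank C_0 − rank ∂_1 = 10 − 8 = 2, and the invariant factors of ∂_1 are all 1, so H_0 = Z^2.
  H_1: rank ker ∂_1 − rank ∂_2 = (21 − 8) − 12 = 1, and ∂_2 has invariant factor 2 > 1, so H_1 = Z ⊕ Z/2.
  H_2: rank ker ∂_2 − rank ∂_3 = (12 − 12) − 0 = 0, and there is no ∂_3, so H_2 = 0.

As a check, the Euler characteristic is 10 − 21 + 12 = 1, which agrees with 2 − 1 + 0 = 1.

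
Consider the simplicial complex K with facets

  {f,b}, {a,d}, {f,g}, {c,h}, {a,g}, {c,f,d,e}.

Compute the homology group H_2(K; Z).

Order the vertices as a < b < c < d < e < f < g < h. Listing each simplex with vertices in this order, K has dimension 3 with simplices:

  0-simplices (8): a, b, c, d, e, f, g, h
  1-simplices (11): ad, ag, bf, cd, ce, cf, ch, de, df, ef, fg
  2-simplices (4): cde, cdf, cef, def
  3-simplices (1): cdef

Hence C_0 ≅ Z^8, C_1 ≅ Z^11, C_2 ≅ Z^4, C_3 ≅ Z^1.

Boundary ∂_1: C_1 → C_0 sends each edge [p,q] (with p < q) to q − p.
As a 8×11 matrix over Z this has rank 7, with invariant factors (1,1,1,1,1,1,1).

Boundary ∂_2: C_2 → C_1 sends each 2-simplex [p,q,r] to [q,r] − [p,r] + [p,q]. For instance
  ∂cef = ef − cf + ce,
  ∂def = ef − df + de.
The 11×4 boundary matrix has rank 3 and Smith normal form diag(1,1,1).

The boundary map ∂_3: C_3 → C_2 sends each 3-simplex σ to the alternating sum Σ_i (−1)^i (σ with its i-th vertex removed). For instance
  ∂cdef = def − cef + cdf − cde.
As a 4×1 matrix over Z this has rank 1, with invariant factors (1).

Now H_k = ker ∂_k / im ∂_{k+1}, so:

  H_2: rank ker ∂_2 − rank ∂_3 = (4 − 3) − 1 = 0, and the invariant factors of ∂_3 are all 1, so H_2 ≅ 0.

H_2 ≅ 0.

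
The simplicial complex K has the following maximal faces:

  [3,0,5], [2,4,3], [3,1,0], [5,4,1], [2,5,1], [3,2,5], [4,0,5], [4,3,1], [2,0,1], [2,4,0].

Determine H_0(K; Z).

Fix the vertex order 0 < 1 < 2 < 3 < 4 < 5 and write every simplex with vertices in increasing order. Then dim K = 2 and the simplices of K are:

  0-simplices (6): [0], [1], [2], [3], [4], [5]
  1-simplices (15): [0,1], [0,2], [0,3], [0,4], [0,5], [1,2], [1,3], [1,4], [1,5], [2,3], [2,4], [2,5], [3,4], [3,5], [4,5]
  2-simplices (10): [0,1,2], [0,1,3], [0,2,4], [0,3,5], [0,4,5], [1,2,5], [1,3,4], [1,4,5], [2,3,4], [2,3,5]

so the chain groups are C_0 ≅ Z^6, C_1 ≅ Z^15, C_2 ≅ Z^10.

The boundary map ∂_1: C_1 → C_0 maps an edge to its endpoints' difference, ∂[p,q] = q − p. For instance
  ∂[2,5] = [5] − [2].
The 6×15 boundary matrix has rank 5 and Smith normal form diag(1,1,1,1,1).

Boundary ∂_2: C_2 → C_1 acts by ∂[p,q,r] = [q,r] − [p,r] + [p,q]. For instance
  ∂[1,3,4] = [3,4] − [1,4] + [1,3],
  ∂[1,2,5] = [2,5] − [1,5] + [1,2].
The 15×10 boundary matrix has rank 10 and Smith normal form diag(1,1,1,1,1,1,1,1,1,2).

Reading off H_k = ker ∂_k / im ∂_{k+1}:

  H_0: rank C_0 − rank ∂_1 = 6 − 5 = 1, and the invariant factors of ∂_1 are all 1, so H_0 = Z.

H_0 = Z.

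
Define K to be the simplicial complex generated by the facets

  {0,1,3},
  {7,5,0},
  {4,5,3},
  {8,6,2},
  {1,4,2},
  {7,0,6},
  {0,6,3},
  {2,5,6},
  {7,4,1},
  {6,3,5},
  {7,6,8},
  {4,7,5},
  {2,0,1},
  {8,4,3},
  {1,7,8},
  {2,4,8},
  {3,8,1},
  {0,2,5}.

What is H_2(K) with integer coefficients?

We work with the vertex ordering 0 < 1 < 2 < 3 < 4 < 5 < 6 < 7 < 8. The simplices of K, each written with vertices in increasing order, are:

  0-simplices (9): [0], [1], [2], [3], [4], [5], [6], [7], [8]
  1-simplices (27): (27 of them)
  2-simplices (18): [0,1,2], [0,1,3], [0,2,5], [0,3,6], [0,5,7], [0,6,7], [1,2,4], [1,3,8], [1,4,7], [1,7,8], [2,4,8], [2,5,6], [2,6,8], [3,4,5], [3,4,8], [3,5,6], [4,5,7], [6,7,8]

giving chain groups C_0 ≅ Z^9, C_1 ≅ Z^27, C_2 ≅ Z^18.

The boundary map ∂_1: C_1 → C_0 sends each edge [p,q] (with p < q) to q − p. For instance
  ∂[5,6] = [6] − [5].
The 9×27 boundary matrix has rank 8 and Smith normal form diag(1,1,1,1,1,1,1,1).

∂_2: C_2 → C_1 maps a triangle to the signed sum of its edges. For instance
  ∂[3,4,8] = [4,8] − [3,8] + [3,4],
  ∂[1,2,4] = [2,4] − [1,4] + [1,2].
The 27×18 boundary matrix has rank 18 and Smith normal form diag(1,1,1,1,1,1,1,1,1,1,1,1,1,1,1,1,1,2).

Reading off H_k = ker ∂_k / im ∂_{k+1}:

  H_2: rank ker ∂_2 − rank ∂_3 = (18 − 18) − 0 = 0, and there is no ∂_3, so H_2 ≅ 0.

(K is a triangulation of the Klein bottle.)

H_2 = 0.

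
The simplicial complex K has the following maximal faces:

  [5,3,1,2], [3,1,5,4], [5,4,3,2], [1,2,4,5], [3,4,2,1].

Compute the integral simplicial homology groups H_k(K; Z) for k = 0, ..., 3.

H_0 = Z,  H_1 = 0,  H_2 = 0,  H_3 = Z.

Take the total order 1 < 2 < 3 < 4 < 5 on the vertex set. Then K (dimension 3) consists of the simplices:

  0-simplices (5): [1], [2], [3], [4], [5]
  1-simplices (10): [1,2], [1,3], [1,4], [1,5], [2,3], [2,4], [2,5], [3,4], [3,5], [4,5]
  2-simplices (10): [1,2,3], [1,2,4], [1,2,5], [1,3,4], [1,3,5], [1,4,5], [2,3,4], [2,3,5], [2,4,5], [3,4,5]
  3-simplices (5): [1,2,3,4], [1,2,3,5], [1,2,4,5], [1,3,4,5], [2,3,4,5]

giving chain groups C_0 ≅ Z^5, C_1 ≅ Z^10, C_2 ≅ Z^10, C_3 ≅ Z^5.

Boundary ∂_1: C_1 → C_0 sends each edge [p,q] (with p < q) to q − p. For instance
  ∂[1,5] = [5] − [1].
As a 5×10 matrix over Z this has rank 4, with invariant factors (1,1,1,1).

Boundary ∂_2: C_2 → C_1 sends each 2-simplex [p,q,r] to [q,r] − [p,r] + [p,q]. For instance
  ∂[3,4,5] = [4,5] − [3,5] + [3,4],
  ∂[1,2,3] = [2,3] − [1,3] + [1,2].
The 10×10 boundary matrix has rank 6 and Smith normal form diag(1,1,1,1,1,1).

Boundary ∂_3: C_3 → C_2 sends each 3-simplex σ to the alternating sum Σ_i (−1)^i (σ with its i-th vertex removed). For instance
  ∂[1,3,4,5] = [3,4,5] − [1,4,5] + [1,3,5] − [1,3,4],
  ∂[1,2,3,4] = [2,3,4] − [1,3,4] + [1,2,4] − [1,2,3].
This gives a 10×5 integer matrix of rank 4; reducing to Smith normal form yields diagonal entries (1,1,1,1).

Reading off H_k = ker ∂_k / im ∂_{k+1}:

  H_0: rank C_0 − rank ∂_1 = 5 − 4 = 1, and the invariant factors of ∂_1 are all 1, so H_0 ≅ Z.
  H_1: rank ker ∂_1 − rank ∂_2 = (10 − 4) − 6 = 0, and the invariant factors of ∂_2 are all 1, so H_1 ≅ 0.
  H_2: rank ker ∂_2 − rank ∂_3 = (10 − 6) − 4 = 0, and the invariant factors of ∂_3 are all 1, so H_2 ≅ 0.
  H_3: rank ker ∂_3 − rank ∂_4 = (5 − 4) − 0 = 1, and there is no ∂_4, so H_3 ≅ Z.

As a check, the Euler characteristic is 5 − 10 + 10 − 5 = 0, which agrees with 1 − 0 + 0 − 1 = 0.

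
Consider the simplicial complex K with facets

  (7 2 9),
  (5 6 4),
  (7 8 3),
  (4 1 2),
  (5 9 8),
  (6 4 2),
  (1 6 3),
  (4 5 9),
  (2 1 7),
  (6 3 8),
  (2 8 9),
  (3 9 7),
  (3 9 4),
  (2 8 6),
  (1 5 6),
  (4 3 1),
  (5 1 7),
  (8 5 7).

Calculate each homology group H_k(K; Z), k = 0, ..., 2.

H_0 ≅ Z,  H_1 ≅ Z × Z/2,  H_2 = 0.

We work with the vertex ordering 1 < 2 < 3 < 4 < 5 < 6 < 7 < 8 < 9. The simplices of K, each written with vertices in increasing order, are:

  0-simplices (9): [1], [2], [3], [4], [5], [6], [7], [8], [9]
  1-simplices (27): (27 of them)
  2-simplices (18): [1,2,4], [1,2,7], [1,3,4], [1,3,6], [1,5,6], [1,5,7], [2,4,6], [2,6,8], [2,7,9], [2,8,9], [3,4,9], [3,6,8], [3,7,8], [3,7,9], [4,5,6], [4,5,9], [5,7,8], [5,8,9]

giving chain groups C_0 ≅ Z^9, C_1 ≅ Z^27, C_2 ≅ Z^18.

∂_1: C_1 → C_0 sends each edge [p,q] (with p < q) to q − p. For instance
  ∂[1,7] = [7] − [1].
This gives a 9×27 integer matrix of rank 8; reducing to Smith normal form yields diagonal entries (1,1,1,1,1,1,1,1).

∂_2: C_2 → C_1 sends each 2-simplex [p,q,r] to [q,r] − [p,r] + [p,q]. For instance
  ∂[4,5,9] = [5,9] − [4,9] + [4,5],
  ∂[1,5,7] = [5,7] − [1,7] + [1,5].
This gives a 27×18 integer matrix of rank 18; reducing to Smith normal form yields diagonal entries (1,1,1,1,1,1,1,1,1,1,1,1,1,1,1,1,1,2).

From H_k ≅ ker(∂_k) / im(∂_{k+1}) we obtain:

  H_0: rank C_0 − rank ∂_1 = 9 − 8 = 1, and the invariant factors of ∂_1 are all 1, so H_0 ≅ Z.
  H_1: rank ker ∂_1 − rank ∂_2 = (27 − 8) − 18 = 1, and ∂_2 has invariant factor 2 > 1, so H_1 ≅ Z × Z/2.
  H_2: rank ker ∂_2 − rank ∂_3 = (18 − 18) − 0 = 0, and there is no ∂_3, so H_2 ≅ 0.

As a check, the Euler characteristic is 9 − 27 + 18 = 0, which agrees with 1 − 1 + 0 = 0.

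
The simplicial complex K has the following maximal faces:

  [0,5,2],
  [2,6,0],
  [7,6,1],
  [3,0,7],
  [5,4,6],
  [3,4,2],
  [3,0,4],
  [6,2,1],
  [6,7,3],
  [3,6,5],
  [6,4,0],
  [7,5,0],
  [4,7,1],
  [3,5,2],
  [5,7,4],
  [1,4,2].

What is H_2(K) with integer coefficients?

H_2 ≅ Z.

Fix the vertex order 0 < 1 < 2 < 3 < 4 < 5 < 6 < 7 and write every simplex with vertices in increasing order. Then dim K = 2 and the simplices of K are:

  0-simplices (8): [0], [1], [2], [3], [4], [5], [6], [7]
  1-simplices (24): (24 of them)
  2-simplices (16): [0,2,5], [0,2,6], [0,3,4], [0,3,7], [0,4,6], [0,5,7], [1,2,4], [1,2,6], [1,4,7], [1,6,7], [2,3,4], [2,3,5], [3,5,6], [3,6,7], [4,5,6], [4,5,7]

so the chain groups are C_0 ≅ Z^8, C_1 ≅ Z^24, C_2 ≅ Z^16.

Boundary ∂_1: C_1 → C_0 maps an edge to its endpoints' difference, ∂[p,q] = q − p. For instance
  ∂[5,7] = [7] − [5].
The 8×24 boundary matrix has rank 7 and Smith normal form diag(1,1,1,1,1,1,1).

Boundary ∂_2: C_2 → C_1 acts by ∂[p,q,r] = [q,r] − [p,r] + [p,q]. For instance
  ∂[0,4,6] = [4,6] − [0,6] + [0,4],
  ∂[0,2,5] = [2,5] − [0,5] + [0,2].
The resulting 24×16 matrix has rank 15, and its Smith normal form has invariant factors (1,1,1,1,1,1,1,1,1,1,1,1,1,1,1).

Computing H_k = (kernel of ∂_k) / (image of ∂_{k+1}):

  H_2: rank ker ∂_2 − rank ∂_3 = (16 − 15) − 0 = 1, and there is no ∂_3, so H_2 = Z.

(K is a triangulation of the torus T^2.)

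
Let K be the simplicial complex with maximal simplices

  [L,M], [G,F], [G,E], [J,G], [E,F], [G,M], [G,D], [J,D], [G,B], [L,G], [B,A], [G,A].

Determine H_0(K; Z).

H_0 = Z.

Fix the vertex order A < B < D < E < F < G < J < L < M and write every simplex with vertices in increasing order. Then dim K = 1 and the simplices of K are:

  0-simplices (9): A, B, D, E, F, G, J, L, M
  1-simplices (12): AB, AG, BG, DG, DJ, EF, EG, FG, GJ, GL, GM, LM

so the chain groups are C_0 ≅ Z^9, C_1 ≅ Z^12.

∂_1: C_1 → C_0 is given by ∂[p,q] = [q] − [p]. For instance
  ∂GJ = J − G.
As a 9×12 matrix over Z this has rank 8, with invariant factors (1,1,1,1,1,1,1,1).

From H_k ≅ ker(∂_k) / im(∂_{k+1}) we obtain:

  H_0: rank C_0 − rank ∂_1 = 9 − 8 = 1, and the invariant factors of ∂_1 are all 1, so H_0 = Z.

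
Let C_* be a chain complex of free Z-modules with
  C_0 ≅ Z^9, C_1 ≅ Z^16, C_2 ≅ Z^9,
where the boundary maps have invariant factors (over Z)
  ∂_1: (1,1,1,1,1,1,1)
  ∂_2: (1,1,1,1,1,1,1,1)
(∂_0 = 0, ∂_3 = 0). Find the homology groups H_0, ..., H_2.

H_0: b_0 = 9 − 0 − 7 = 2; torsion from ∂_1 factors > 1: none. So H_0 ≅ Z^2.
H_1: b_1 = 16 − 7 − 8 = 1; torsion from ∂_2 factors > 1: none. So H_1 ≅ Z.
H_2: b_2 = 9 − 8 − 0 = 1; torsion from ∂_3 factors > 1: none. So H_2 ≅ Z.

H_0 ≅ Z^2,  H_1 ≅ Z,  H_2 ≅ Z.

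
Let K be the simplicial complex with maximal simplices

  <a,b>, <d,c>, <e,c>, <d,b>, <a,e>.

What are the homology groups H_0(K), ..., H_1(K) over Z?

H_0 ≅ Z,  H_1 ≅ Z.

Order the vertices as a < b < c < d < e. Listing each simplex with vertices in this order, K has dimension 1 with simplices:

  0-simplices (5): a, b, c, d, e
  1-simplices (5): ab, ae, bd, cd, ce

so the chain groups are C_0 ≅ Z^5, C_1 ≅ Z^5.

∂_1: C_1 → C_0 is given by ∂[p,q] = [q] − [p].
The resulting 5×5 matrix has rank 4, and its Smith normal form has invariant factors (1,1,1,1).

Computing H_k = (kernel of ∂_k) / (image of ∂_{k+1}):

  H_0: rank C_0 − rank ∂_1 = 5 − 4 = 1, and the invariant factors of ∂_1 are all 1, so H_0 = Z.
  H_1: rank ker ∂_1 − rank ∂_2 = (5 − 4) − 0 = 1, and there is no ∂_2, so H_1 = Z.

As a check, the Euler characteristic is 5 − 5 = 0, which agrees with 1 − 1 = 0.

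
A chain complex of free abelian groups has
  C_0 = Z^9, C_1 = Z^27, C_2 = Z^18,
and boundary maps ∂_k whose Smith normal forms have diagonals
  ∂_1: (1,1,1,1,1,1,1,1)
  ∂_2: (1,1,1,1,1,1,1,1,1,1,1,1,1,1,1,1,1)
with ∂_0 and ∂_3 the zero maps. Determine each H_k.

H_0 = Z,  H_1 = Z^2,  H_2 = Z.

H_0: b_0 = 9 − 0 − 8 = 1; torsion from ∂_1 factors > 1: none. So H_0 = Z.
H_1: b_1 = 27 − 8 − 17 = 2; torsion from ∂_2 factors > 1: none. So H_1 = Z^2.
H_2: b_2 = 18 − 17 − 0 = 1; torsion from ∂_3 factors > 1: none. So H_2 = Z.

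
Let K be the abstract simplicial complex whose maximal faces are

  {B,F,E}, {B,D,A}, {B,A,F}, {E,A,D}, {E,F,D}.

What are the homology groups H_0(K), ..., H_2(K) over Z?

H_0 ≅ Z,  H_1 ≅ Z,  H_2 = 0.

Fix the vertex order A < B < D < E < F and write every simplex with vertices in increasing order. Then dim K = 2 and the simplices of K are:

  0-simplices (5): A, B, D, E, F
  1-simplices (10): AB, AD, AE, AF, BD, BE, BF, DE, DF, EF
  2-simplices (5): ABD, ABF, ADE, BEF, DEF

Hence C_0 ≅ Z^5, C_1 ≅ Z^10, C_2 ≅ Z^5.

The boundary map ∂_1: C_1 → C_0 is given by ∂[p,q] = [q] − [p]. For instance
  ∂DF = F − D.
The 5×10 boundary matrix has rank 4 and Smith normal form diag(1,1,1,1).

The boundary map ∂_2: C_2 → C_1 acts by ∂[p,q,r] = [q,r] − [p,r] + [p,q]. For instance
  ∂ABF = BF − AF + AB,
  ∂ABD = BD − AD + AB.
This gives a 10×5 integer matrix of rank 5; reducing to Smith normal form yields diagonal entries (1,1,1,1,1).

Now H_k = ker ∂_k / im ∂_{k+1}, so:

  H_0: rank C_0 − rank ∂_1 = 5 − 4 = 1, and the invariant factors of ∂_1 are all 1, so H_0 = Z.
  H_1: rank ker ∂_1 − rank ∂_2 = (10 − 4) − 5 = 1, and the invariant factors of ∂_2 are all 1, so H_1 = Z.
  H_2: rank ker ∂_2 − rank ∂_3 = (5 − 5) − 0 = 0, and there is no ∂_3, so H_2 = 0.

As a check, the Euler characteristic is 5 − 10 + 5 = 0, which agrees with 1 − 1 + 0 = 0.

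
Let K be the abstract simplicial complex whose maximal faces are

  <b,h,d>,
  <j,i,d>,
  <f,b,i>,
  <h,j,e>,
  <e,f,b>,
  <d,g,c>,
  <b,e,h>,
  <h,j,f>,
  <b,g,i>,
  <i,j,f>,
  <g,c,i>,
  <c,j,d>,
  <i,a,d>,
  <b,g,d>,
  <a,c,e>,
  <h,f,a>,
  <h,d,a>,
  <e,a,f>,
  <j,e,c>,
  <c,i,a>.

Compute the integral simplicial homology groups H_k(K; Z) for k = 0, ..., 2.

Order the vertices as a < b < c < d < e < f < g < h < i < j. Listing each simplex with vertices in this order, K has dimension 2 with simplices:

  0-simplices (10): a, b, c, d, e, f, g, h, i, j
  1-simplices (30): ac, ad, ae, af, ah, ai, bd, be, bf, bg, bh, bi, cd, ce, cg, ci, cj, dg, dh, di, dj, ef, eh, ej, fh, fi, fj, gi, hj, ij
  2-simplices (20): ace, aci, adh, adi, aef, afh, bdg, bdh, bef, beh, bfi, bgi, cdg, cdj, cej, cgi, dij, ehj, fhj, fij

Hence C_0 ≅ Z^10, C_1 ≅ Z^30, C_2 ≅ Z^20.

∂_1: C_1 → C_0 maps an edge to its endpoints' difference, ∂[p,q] = q − p.
This gives a 10×30 integer matrix of rank 9; reducing to Smith normal form yields diagonal entries (1,1,1,1,1,1,1,1,1).

∂_2: C_2 → C_1 maps a triangle to the signed sum of its edges. For instance
  ∂bgi = gi − bi + bg,
  ∂cdg = dg − cg + cd.
The resulting 30×20 matrix has rank 20, and its Smith normal form has invariant factors (1,1,1,1,1,1,1,1,1,1,1,1,1,1,1,1,1,1,1,2).

Now H_k = ker ∂_k / im ∂_{k+1}, so:

  H_0: rank C_0 − rank ∂_1 = 10 − 9 = 1, and the invariant factors of ∂_1 are all 1, so H_0 = Z.
  H_1: rank ker ∂_1 − rank ∂_2 = (30 − 9) − 20 = 1, and ∂_2 has invariant factor 2 > 1, so H_1 = Z ⊕ Z_2.
  H_2: rank ker ∂_2 − rank ∂_3 = (20 − 20) − 0 = 0, and there is no ∂_3, so H_2 = 0.

H_0 = Z,  H_1 = Z ⊕ Z_2,  H_2 = 0.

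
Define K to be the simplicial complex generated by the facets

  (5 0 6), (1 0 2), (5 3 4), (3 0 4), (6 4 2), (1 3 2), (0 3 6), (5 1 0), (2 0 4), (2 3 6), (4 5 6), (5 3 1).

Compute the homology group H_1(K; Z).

H_1 = Z/2Z.

Fix the vertex order 0 < 1 < 2 < 3 < 4 < 5 < 6 and write every simplex with vertices in increasing order. Then dim K = 2 and the simplices of K are:

  0-simplices (7): [0], [1], [2], [3], [4], [5], [6]
  1-simplices (18): [0,1], [0,2], [0,3], [0,4], [0,5], [0,6], [1,2], [1,3], [1,5], [2,3], [2,4], [2,6], [3,4], [3,5], [3,6], [4,5], [4,6], [5,6]
  2-simplices (12): [0,1,2], [0,1,5], [0,2,4], [0,3,4], [0,3,6], [0,5,6], [1,2,3], [1,3,5], [2,3,6], [2,4,6], [3,4,5], [4,5,6]

giving chain groups C_0 ≅ Z^7, C_1 ≅ Z^18, C_2 ≅ Z^12.

The boundary map ∂_1: C_1 → C_0 maps an edge to its endpoints' difference, ∂[p,q] = q − p. For instance
  ∂[3,5] = [5] − [3].
This gives a 7×18 integer matrix of rank 6; reducing to Smith normal form yields diagonal entries (1,1,1,1,1,1).

∂_2: C_2 → C_1 acts by ∂[p,q,r] = [q,r] − [p,r] + [p,q]. For instance
  ∂[0,3,4] = [3,4] − [0,4] + [0,3],
  ∂[0,3,6] = [3,6] − [0,6] + [0,3].
The resulting 18×12 matrix has rank 12, and its Smith normal form has invariant factors (1,1,1,1,1,1,1,1,1,1,1,2).

Computing H_k = (kernel of ∂_k) / (image of ∂_{k+1}):

  H_1: rank ker ∂_1 − rank ∂_2 = (18 − 6) − 12 = 0, and ∂_2 has invariant factor 2 > 1, so H_1 = Z/2Z.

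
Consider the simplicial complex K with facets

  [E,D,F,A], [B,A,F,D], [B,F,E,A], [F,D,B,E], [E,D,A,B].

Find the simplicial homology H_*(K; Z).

H_0 = Z,  H_1 = 0,  H_2 = 0,  H_3 = Z.

We work with the vertex ordering A < B < D < E < F. The simplices of K, each written with vertices in increasing order, are:

  0-simplices (5): A, B, D, E, F
  1-simplices (10): AB, AD, AE, AF, BD, BE, BF, DE, DF, EF
  2-simplices (10): ABD, ABE, ABF, ADE, ADF, AEF, BDE, BDF, BEF, DEF
  3-simplices (5): ABDE, ABDF, ABEF, ADEF, BDEF

giving chain groups C_0 ≅ Z^5, C_1 ≅ Z^10, C_2 ≅ Z^10, C_3 ≅ Z^5.

The boundary map ∂_1: C_1 → C_0 maps an edge to its endpoints' difference, ∂[p,q] = q − p. For instance
  ∂AB = B − A.
This gives a 5×10 integer matrix of rank 4; reducing to Smith normal form yields diagonal entries (1,1,1,1).

∂_2: C_2 → C_1 sends each 2-simplex [p,q,r] to [q,r] − [p,r] + [p,q]. For instance
  ∂BDF = DF − BF + BD,
  ∂ADE = DE − AE + AD.
This gives a 10×10 integer matrix of rank 6; reducing to Smith normal form yields diagonal entries (1,1,1,1,1,1).

Boundary ∂_3: C_3 → C_2 sends each 3-simplex σ to the alternating sum Σ_i (−1)^i (σ with its i-th vertex removed). For instance
  ∂ABEF = BEF − AEF + ABF − ABE,
  ∂ABDF = BDF − ADF + ABF − ABD.
The 10×5 boundary matrix has rank 4 and Smith normal form diag(1,1,1,1).

Reading off H_k = ker ∂_k / im ∂_{k+1}:

  H_0: rank C_0 − rank ∂_1 = 5 − 4 = 1, and the invariant factors of ∂_1 are all 1, so H_0 = Z.
  H_1: rank ker ∂_1 − rank ∂_2 = (10 − 4) − 6 = 0, and the invariant factors of ∂_2 are all 1, so H_1 = 0.
  H_2: rank ker ∂_2 − rank ∂_3 = (10 − 6) − 4 = 0, and the invariant factors of ∂_3 are all 1, so H_2 = 0.
  H_3: rank ker ∂_3 − rank ∂_4 = (5 − 4) − 0 = 1, and there is no ∂_4, so H_3 = Z.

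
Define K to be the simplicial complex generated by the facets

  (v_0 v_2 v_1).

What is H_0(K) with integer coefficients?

Fix the vertex order v_0 < v_1 < v_2 and write every simplex with vertices in increasing order. Then dim K = 2 and the simplices of K are:

  0-simplices (3): [v_0], [v_1], [v_2]
  1-simplices (3): [v_0,v_1], [v_0,v_2], [v_1,v_2]
  2-simplices (1): [v_0,v_1,v_2]

so the chain groups are C_0 ≅ Z^3, C_1 ≅ Z^3, C_2 ≅ Z^1.

Boundary ∂_1: C_1 → C_0 is given by ∂[p,q] = [q] − [p].
This gives a 3×3 integer matrix of rank 2; reducing to Smith normal form yields diagonal entries (1,1).

∂_2: C_2 → C_1 maps a triangle to the signed sum of its edges. For instance
  ∂[v_0,v_1,v_2] = [v_1,v_2] − [v_0,v_2] + [v_0,v_1].
This gives a 3×1 integer matrix of rank 1; reducing to Smith normal form yields diagonal entries (1).

Computing H_k = (kernel of ∂_k) / (image of ∂_{k+1}):

  H_0: rank C_0 − rank ∂_1 = 3 − 2 = 1, and the invariant factors of ∂_1 are all 1, so H_0 ≅ Z.

(K is a triangulation of the 2-simplex.)

H_0 ≅ Z.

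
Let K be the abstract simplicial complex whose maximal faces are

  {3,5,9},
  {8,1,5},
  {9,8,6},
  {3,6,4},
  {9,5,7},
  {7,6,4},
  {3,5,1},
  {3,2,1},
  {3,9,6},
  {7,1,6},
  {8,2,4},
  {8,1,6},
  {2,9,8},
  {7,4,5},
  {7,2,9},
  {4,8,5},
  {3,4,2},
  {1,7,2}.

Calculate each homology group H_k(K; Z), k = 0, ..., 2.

H_0 = Z,  H_1 = Z^2,  H_2 = Z.

We work with the vertex ordering 1 < 2 < 3 < 4 < 5 < 6 < 7 < 8 < 9. The simplices of K, each written with vertices in increasing order, are:

  0-simplices (9): [1], [2], [3], [4], [5], [6], [7], [8], [9]
  1-simplices (27): (27 of them)
  2-simplices (18): [1,2,3], [1,2,7], [1,3,5], [1,5,8], [1,6,7], [1,6,8], [2,3,4], [2,4,8], [2,7,9], [2,8,9], [3,4,6], [3,5,9], [3,6,9], [4,5,7], [4,5,8], [4,6,7], [5,7,9], [6,8,9]

so the chain groups are C_0 ≅ Z^9, C_1 ≅ Z^27, C_2 ≅ Z^18.

∂_1: C_1 → C_0 sends each edge [p,q] (with p < q) to q − p. For instance
  ∂[2,7] = [7] − [2].
This gives a 9×27 integer matrix of rank 8; reducing to Smith normal form yields diagonal entries (1,1,1,1,1,1,1,1).

Boundary ∂_2: C_2 → C_1 maps a triangle to the signed sum of its edges. For instance
  ∂[2,7,9] = [7,9] − [2,9] + [2,7],
  ∂[1,2,7] = [2,7] − [1,7] + [1,2].
The 27×18 boundary matrix has rank 17 and Smith normal form diag(1,1,1,1,1,1,1,1,1,1,1,1,1,1,1,1,1).

Computing H_k = (kernel of ∂_k) / (image of ∂_{k+1}):

  H_0: rank C_0 − rank ∂_1 = 9 − 8 = 1, and the invariant factors of ∂_1 are all 1, so H_0 = Z.
  H_1: rank ker ∂_1 − rank ∂_2 = (27 − 8) − 17 = 2, and the invariant factors of ∂_2 are all 1, so H_1 = Z^2.
  H_2: rank ker ∂_2 − rank ∂_3 = (18 − 17) − 0 = 1, and there is no ∂_3, so H_2 = Z.

As a check, the Euler characteristic is 9 − 27 + 18 = 0, which agrees with 1 − 2 + 1 = 0.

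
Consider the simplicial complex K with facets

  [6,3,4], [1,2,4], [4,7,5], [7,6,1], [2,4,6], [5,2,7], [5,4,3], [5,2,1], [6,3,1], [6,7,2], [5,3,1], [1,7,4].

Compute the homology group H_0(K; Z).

Fix the vertex order 1 < 2 < 3 < 4 < 5 < 6 < 7 and write every simplex with vertices in increasing order. Then dim K = 2 and the simplices of K are:

  0-simplices (7): [1], [2], [3], [4], [5], [6], [7]
  1-simplices (18): [1,2], [1,3], [1,4], [1,5], [1,6], [1,7], [2,4], [2,5], [2,6], [2,7], [3,4], [3,5], [3,6], [4,5], [4,6], [4,7], [5,7], [6,7]
  2-simplices (12): [1,2,4], [1,2,5], [1,3,5], [1,3,6], [1,4,7], [1,6,7], [2,4,6], [2,5,7], [2,6,7], [3,4,5], [3,4,6], [4,5,7]

Hence C_0 ≅ Z^7, C_1 ≅ Z^18, C_2 ≅ Z^12.

Boundary ∂_1: C_1 → C_0 sends each edge [p,q] (with p < q) to q − p. For instance
  ∂[2,7] = [7] − [2].
This gives a 7×18 integer matrix of rank 6; reducing to Smith normal form yields diagonal entries (1,1,1,1,1,1).

∂_2: C_2 → C_1 acts by ∂[p,q,r] = [q,r] − [p,r] + [p,q]. For instance
  ∂[2,5,7] = [5,7] − [2,7] + [2,5],
  ∂[2,4,6] = [4,6] − [2,6] + [2,4].
The 18×12 boundary matrix has rank 12 and Smith normal form diag(1,1,1,1,1,1,1,1,1,1,1,2).

Now H_k = ker ∂_k / im ∂_{k+1}, so:

  H_0: rank C_0 − rank ∂_1 = 7 − 6 = 1, and the invariant factors of ∂_1 are all 1, so H_0 = Z.

(K is a triangulation of the real projective plane RP^2.)

H_0 ≅ Z.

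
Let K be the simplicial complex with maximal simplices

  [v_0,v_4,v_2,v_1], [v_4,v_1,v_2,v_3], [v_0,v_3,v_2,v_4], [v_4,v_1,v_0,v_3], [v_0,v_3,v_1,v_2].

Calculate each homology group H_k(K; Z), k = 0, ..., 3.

H_0 ≅ Z,  H_1 = 0,  H_2 = 0,  H_3 ≅ Z.

We work with the vertex ordering v_0 < v_1 < v_2 < v_3 < v_4. The simplices of K, each written with vertices in increasing order, are:

  0-simplices (5): [v_0], [v_1], [v_2], [v_3], [v_4]
  1-simplices (10): [v_0,v_1], [v_0,v_2], [v_0,v_3], [v_0,v_4], [v_1,v_2], [v_1,v_3], [v_1,v_4], [v_2,v_3], [v_2,v_4], [v_3,v_4]
  2-simplices (10): [v_0,v_1,v_2], [v_0,v_1,v_3], [v_0,v_1,v_4], [v_0,v_2,v_3], [v_0,v_2,v_4], [v_0,v_3,v_4], [v_1,v_2,v_3], [v_1,v_2,v_4], [v_1,v_3,v_4], [v_2,v_3,v_4]
  3-simplices (5): [v_0,v_1,v_2,v_3], [v_0,v_1,v_2,v_4], [v_0,v_1,v_3,v_4], [v_0,v_2,v_3,v_4], [v_1,v_2,v_3,v_4]

giving chain groups C_0 ≅ Z^5, C_1 ≅ Z^10, C_2 ≅ Z^10, C_3 ≅ Z^5.

The boundary map ∂_1: C_1 → C_0 maps an edge to its endpoints' difference, ∂[p,q] = q − p.
This gives a 5×10 integer matrix of rank 4; reducing to Smith normal form yields diagonal entries (1,1,1,1).

The boundary map ∂_2: C_2 → C_1 sends each 2-simplex [p,q,r] to [q,r] − [p,r] + [p,q]. For instance
  ∂[v_0,v_1,v_3] = [v_1,v_3] − [v_0,v_3] + [v_0,v_1],
  ∂[v_0,v_3,v_4] = [v_3,v_4] − [v_0,v_4] + [v_0,v_3].
The resulting 10×10 matrix has rank 6, and its Smith normal form has invariant factors (1,1,1,1,1,1).

Boundary ∂_3: C_3 → C_2 sends each 3-simplex σ to the alternating sum Σ_i (−1)^i (σ with its i-th vertex removed). For instance
  ∂[v_1,v_2,v_3,v_4] = [v_2,v_3,v_4] − [v_1,v_3,v_4] + [v_1,v_2,v_4] − [v_1,v_2,v_3],
  ∂[v_0,v_2,v_3,v_4] = [v_2,v_3,v_4] − [v_0,v_3,v_4] + [v_0,v_2,v_4] − [v_0,v_2,v_3].
The 10×5 boundary matrix has rank 4 and Smith normal form diag(1,1,1,1).

Reading off H_k = ker ∂_k / im ∂_{k+1}:

  H_0: rank C_0 − rank ∂_1 = 5 − 4 = 1, and the invariant factors of ∂_1 are all 1, so H_0 = Z.
  H_1: rank ker ∂_1 − rank ∂_2 = (10 − 4) − 6 = 0, and the invariant factors of ∂_2 are all 1, so H_1 = 0.
  H_2: rank ker ∂_2 − rank ∂_3 = (10 − 6) − 4 = 0, and the invariant factors of ∂_3 are all 1, so H_2 = 0.
  H_3: rank ker ∂_3 − rank ∂_4 = (5 − 4) − 0 = 1, and there is no ∂_4, so H_3 = Z.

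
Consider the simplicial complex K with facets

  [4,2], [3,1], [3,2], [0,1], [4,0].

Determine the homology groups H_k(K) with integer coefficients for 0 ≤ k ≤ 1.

Fix the vertex order 0 < 1 < 2 < 3 < 4 and write every simplex with vertices in increasing order. Then dim K = 1 and the simplices of K are:

  0-simplices (5): [0], [1], [2], [3], [4]
  1-simplices (5): [0,1], [0,4], [1,3], [2,3], [2,4]

so the chain groups are C_0 ≅ Z^5, C_1 ≅ Z^5.

The boundary map ∂_1: C_1 → C_0 sends each edge [p,q] (with p < q) to q − p.
This gives a 5×5 integer matrix of rank 4; reducing to Smith normal form yields diagonal entries (1,1,1,1).

From H_k ≅ ker(∂_k) / im(∂_{k+1}) we obtain:

  H_0: rank C_0 − rank ∂_1 = 5 − 4 = 1, and the invariant factors of ∂_1 are all 1, so H_0 = Z.
  H_1: rank ker ∂_1 − rank ∂_2 = (5 − 4) − 0 = 1, and there is no ∂_2, so H_1 = Z.

As a check, the Euler characteristic is 5 − 5 = 0, which agrees with 1 − 1 = 0.

H_0 = Z,  H_1 = Z.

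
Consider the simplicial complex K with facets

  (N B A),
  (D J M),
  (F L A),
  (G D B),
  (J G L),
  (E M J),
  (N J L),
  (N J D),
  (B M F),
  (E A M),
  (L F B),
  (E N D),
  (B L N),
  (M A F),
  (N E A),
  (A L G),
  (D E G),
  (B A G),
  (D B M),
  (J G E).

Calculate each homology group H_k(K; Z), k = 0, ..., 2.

H_0 ≅ Z,  H_1 ≅ Z ⊕ Z/2,  H_2 = 0.

Order the vertices as A < B < D < E < F < G < J < L < M < N. Listing each simplex with vertices in this order, K has dimension 2 with simplices:

  0-simplices (10): A, B, D, E, F, G, J, L, M, N
  1-simplices (30): AB, AE, AF, AG, AL, AM, AN, BD, BF, BG, BL, BM, BN, DE, DG, DJ, DM, DN, EG, EJ, EM, EN, FL, FM, GJ, GL, JL, JM, JN, LN
  2-simplices (20): ABG, ABN, AEM, AEN, AFL, AFM, AGL, BDG, BDM, BFL, BFM, BLN, DEG, DEN, DJM, DJN, EGJ, EJM, GJL, JLN

so the chain groups are C_0 ≅ Z^10, C_1 ≅ Z^30, C_2 ≅ Z^20.

∂_1: C_1 → C_0 is given by ∂[p,q] = [q] − [p].
This gives a 10×30 integer matrix of rank 9; reducing to Smith normal form yields diagonal entries (1,1,1,1,1,1,1,1,1).

∂_2: C_2 → C_1 maps a triangle to the signed sum of its edges. For instance
  ∂BLN = LN − BN + BL,
  ∂BDM = DM − BM + BD.
The resulting 30×20 matrix has rank 20, and its Smith normal form has invariant factors (1,1,1,1,1,1,1,1,1,1,1,1,1,1,1,1,1,1,1,2).

Now H_k = ker ∂_k / im ∂_{k+1}, so:

  H_0: rank C_0 − rank ∂_1 = 10 − 9 = 1, and the invariant factors of ∂_1 are all 1, so H_0 ≅ Z.
  H_1: rank ker ∂_1 − rank ∂_2 = (30 − 9) − 20 = 1, and ∂_2 has invariant factor 2 > 1, so H_1 ≅ Z ⊕ Z/2.
  H_2: rank ker ∂_2 − rank ∂_3 = (20 − 20) − 0 = 0, and there is no ∂_3, so H_2 ≅ 0.

(K is a triangulation of the Klein bottle.)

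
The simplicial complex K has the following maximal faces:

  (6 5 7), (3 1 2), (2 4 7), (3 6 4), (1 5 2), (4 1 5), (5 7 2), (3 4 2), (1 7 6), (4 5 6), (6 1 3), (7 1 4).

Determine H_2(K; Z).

We work with the vertex ordering 1 < 2 < 3 < 4 < 5 < 6 < 7. The simplices of K, each written with vertices in increasing order, are:

  0-simplices (7): [1], [2], [3], [4], [5], [6], [7]
  1-simplices (18): [1,2], [1,3], [1,4], [1,5], [1,6], [1,7], [2,3], [2,4], [2,5], [2,7], [3,4], [3,6], [4,5], [4,6], [4,7], [5,6], [5,7], [6,7]
  2-simplices (12): [1,2,3], [1,2,5], [1,3,6], [1,4,5], [1,4,7], [1,6,7], [2,3,4], [2,4,7], [2,5,7], [3,4,6], [4,5,6], [5,6,7]

giving chain groups C_0 ≅ Z^7, C_1 ≅ Z^18, C_2 ≅ Z^12.

Boundary ∂_1: C_1 → C_0 is given by ∂[p,q] = [q] − [p]. For instance
  ∂[1,2] = [2] − [1].
The resulting 7×18 matrix has rank 6, and its Smith normal form has invariant factors (1,1,1,1,1,1).

The boundary map ∂_2: C_2 → C_1 acts by ∂[p,q,r] = [q,r] − [p,r] + [p,q]. For instance
  ∂[1,2,3] = [2,3] − [1,3] + [1,2],
  ∂[2,3,4] = [3,4] − [2,4] + [2,3].
The 18×12 boundary matrix has rank 12 and Smith normal form diag(1,1,1,1,1,1,1,1,1,1,1,2).

Now H_k = ker ∂_k / im ∂_{k+1}, so:

  H_2: rank ker ∂_2 − rank ∂_3 = (12 − 12) − 0 = 0, and there is no ∂_3, so H_2 ≅ 0.

H_2 ≅ 0.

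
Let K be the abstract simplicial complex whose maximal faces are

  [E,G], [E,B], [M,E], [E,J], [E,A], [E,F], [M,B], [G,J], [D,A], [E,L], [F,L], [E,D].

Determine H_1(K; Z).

K has 9 vertices, 12 edges.
rank ∂_1 = 8, rank ∂_2 = 0 ⇒ b_1 = 12 − 8 − 0 = 4. So H_1 ≅ Z^4.

H_1 = Z^4.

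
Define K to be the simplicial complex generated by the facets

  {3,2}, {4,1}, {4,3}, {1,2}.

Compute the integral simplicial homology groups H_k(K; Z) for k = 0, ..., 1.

Order the vertices as 1 < 2 < 3 < 4. Listing each simplex with vertices in this order, K has dimension 1 with simplices:

  0-simplices (4): [1], [2], [3], [4]
  1-simplices (4): [1,2], [1,4], [2,3], [3,4]

Hence C_0 ≅ Z^4, C_1 ≅ Z^4.

∂_1: C_1 → C_0 is given by ∂[p,q] = [q] − [p]. For instance
  ∂[3,4] = [4] − [3].
The 4×4 boundary matrix has rank 3 and Smith normal form diag(1,1,1).

Now H_k = ker ∂_k / im ∂_{k+1}, so:

  H_0: rank C_0 − rank ∂_1 = 4 − 3 = 1, and the invariant factors of ∂_1 are all 1, so H_0 ≅ Z.
  H_1: rank ker ∂_1 − rank ∂_2 = (4 − 3) − 0 = 1, and there is no ∂_2, so H_1 ≅ Z.

As a check, the Euler characteristic is 4 − 4 = 0, which agrees with 1 − 1 = 0.
(K is a triangulation of the circle S^1.)

H_0 = Z,  H_1 = Z.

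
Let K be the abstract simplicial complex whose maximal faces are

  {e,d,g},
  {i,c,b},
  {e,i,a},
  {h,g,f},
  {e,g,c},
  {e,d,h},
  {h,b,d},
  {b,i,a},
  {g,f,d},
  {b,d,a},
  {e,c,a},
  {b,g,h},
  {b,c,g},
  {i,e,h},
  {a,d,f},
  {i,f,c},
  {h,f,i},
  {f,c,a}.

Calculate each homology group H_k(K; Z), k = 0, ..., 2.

H_0 ≅ Z,  H_1 ≅ Z ⊕ Z/2,  H_2 = 0.

Fix the vertex order a < b < c < d < e < f < g < h < i and write every simplex with vertices in increasing order. Then dim K = 2 and the simplices of K are:

  0-simplices (9): a, b, c, d, e, f, g, h, i
  1-simplices (27): ab, ac, ad, ae, af, ai, bc, bd, bg, bh, bi, ce, cf, cg, ci, de, df, dg, dh, eg, eh, ei, fg, fh, fi, gh, hi
  2-simplices (18): abd, abi, ace, acf, adf, aei, bcg, bci, bdh, bgh, ceg, cfi, deg, deh, dfg, ehi, fgh, fhi

Hence C_0 ≅ Z^9, C_1 ≅ Z^27, C_2 ≅ Z^18.

∂_1: C_1 → C_0 sends each edge [p,q] (with p < q) to q − p.
The resulting 9×27 matrix has rank 8, and its Smith normal form has invariant factors (1,1,1,1,1,1,1,1).

∂_2: C_2 → C_1 sends each 2-simplex [p,q,r] to [q,r] − [p,r] + [p,q]. For instance
  ∂aei = ei − ai + ae,
  ∂abi = bi − ai + ab.
The resulting 27×18 matrix has rank 18, and its Smith normal form has invariant factors (1,1,1,1,1,1,1,1,1,1,1,1,1,1,1,1,1,2).

Reading off H_k = ker ∂_k / im ∂_{k+1}:

  H_0: rank C_0 − rank ∂_1 = 9 − 8 = 1, and the invariant factors of ∂_1 are all 1, so H_0 = Z.
  H_1: rank ker ∂_1 − rank ∂_2 = (27 − 8) − 18 = 1, and ∂_2 has invariant factor 2 > 1, so H_1 = Z ⊕ Z/2.
  H_2: rank ker ∂_2 − rank ∂_3 = (18 − 18) − 0 = 0, and there is no ∂_3, so H_2 = 0.

As a check, the Euler characteristic is 9 − 27 + 18 = 0, which agrees with 1 − 1 + 0 = 0.
(K is a triangulation of the Klein bottle.)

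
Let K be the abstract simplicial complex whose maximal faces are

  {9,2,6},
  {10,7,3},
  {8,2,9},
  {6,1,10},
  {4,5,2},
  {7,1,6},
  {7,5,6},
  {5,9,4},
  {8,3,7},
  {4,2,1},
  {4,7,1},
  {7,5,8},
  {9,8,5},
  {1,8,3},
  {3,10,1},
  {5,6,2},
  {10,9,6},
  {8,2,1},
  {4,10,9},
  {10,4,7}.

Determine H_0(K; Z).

Take the total order 1 < 2 < 3 < 4 < 5 < 6 < 7 < 8 < 9 < 10 on the vertex set. Then K (dimension 2) consists of the simplices:

  0-simplices (10): [1], [2], [3], [4], [5], [6], [7], [8], [9], [10]
  1-simplices (30): (30 of them)
  2-simplices (20): (20 of them)

so the chain groups are C_0 ≅ Z^10, C_1 ≅ Z^30, C_2 ≅ Z^20.

The boundary map ∂_1: C_1 → C_0 is given by ∂[p,q] = [q] − [p].
The resulting 10×30 matrix has rank 9, and its Smith normal form has invariant factors (1,1,1,1,1,1,1,1,1).

Boundary ∂_2: C_2 → C_1 acts by ∂[p,q,r] = [q,r] − [p,r] + [p,q]. For instance
  ∂[1,4,7] = [4,7] − [1,7] + [1,4],
  ∂[2,4,5] = [4,5] − [2,5] + [2,4].
This gives a 30×20 integer matrix of rank 20; reducing to Smith normal form yields diagonal entries (1,1,1,1,1,1,1,1,1,1,1,1,1,1,1,1,1,1,1,2).

Reading off H_k = ker ∂_k / im ∂_{k+1}:

  H_0: rank C_0 − rank ∂_1 = 10 − 9 = 1, and the invariant factors of ∂_1 are all 1, so H_0 ≅ Z.

(K is a triangulation of the Klein bottle.)

H_0 = Z.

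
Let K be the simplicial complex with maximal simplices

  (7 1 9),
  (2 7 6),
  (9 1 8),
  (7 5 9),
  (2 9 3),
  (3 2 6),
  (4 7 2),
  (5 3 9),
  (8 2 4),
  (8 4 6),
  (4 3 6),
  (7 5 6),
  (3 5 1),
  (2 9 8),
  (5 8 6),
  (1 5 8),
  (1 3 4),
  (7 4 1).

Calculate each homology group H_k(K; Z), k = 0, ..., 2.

H_0 = Z,  H_1 = Z ⊕ Z_2,  H_2 = 0.

Fix the vertex order 1 < 2 < 3 < 4 < 5 < 6 < 7 < 8 < 9 and write every simplex with vertices in increasing order. Then dim K = 2 and the simplices of K are:

  0-simplices (9): [1], [2], [3], [4], [5], [6], [7], [8], [9]
  1-simplices (27): (27 of them)
  2-simplices (18): [1,3,4], [1,3,5], [1,4,7], [1,5,8], [1,7,9], [1,8,9], [2,3,6], [2,3,9], [2,4,7], [2,4,8], [2,6,7], [2,8,9], [3,4,6], [3,5,9], [4,6,8], [5,6,7], [5,6,8], [5,7,9]

giving chain groups C_0 ≅ Z^9, C_1 ≅ Z^27, C_2 ≅ Z^18.

The boundary map ∂_1: C_1 → C_0 sends each edge [p,q] (with p < q) to q − p. For instance
  ∂[1,3] = [3] − [1].
The 9×27 boundary matrix has rank 8 and Smith normal form diag(1,1,1,1,1,1,1,1).

∂_2: C_2 → C_1 acts by ∂[p,q,r] = [q,r] − [p,r] + [p,q]. For instance
  ∂[2,3,6] = [3,6] − [2,6] + [2,3],
  ∂[4,6,8] = [6,8] − [4,8] + [4,6].
This gives a 27×18 integer matrix of rank 18; reducing to Smith normal form yields diagonal entries (1,1,1,1,1,1,1,1,1,1,1,1,1,1,1,1,1,2).

Reading off H_k = ker ∂_k / im ∂_{k+1}:

  H_0: rank C_0 − rank ∂_1 = 9 − 8 = 1, and the invariant factors of ∂_1 are all 1, so H_0 = Z.
  H_1: rank ker ∂_1 − rank ∂_2 = (27 − 8) − 18 = 1, and ∂_2 has invariant factor 2 > 1, so H_1 = Z ⊕ Z_2.
  H_2: rank ker ∂_2 − rank ∂_3 = (18 − 18) − 0 = 0, and there is no ∂_3, so H_2 = 0.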